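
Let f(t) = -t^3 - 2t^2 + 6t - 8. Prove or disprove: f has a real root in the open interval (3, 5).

f has no root in that interval.

The endpoint values f(3) = -35 and f(5) = -153 are both negative. Claim: f(t) < 0 for every t in (3, 5).
Shift to the endpoint 3: with t = 3 + u (0 < u < 2), one computes f(3 + u) = -u^3 - 11u^2 - 33u - 35.
The nonzero coefficients here are all negative, so for u > 0 every term is negative (or zero), and the constant term -35 is strictly negative.
So f is strictly negative on (3, 5); no root exists in the interval.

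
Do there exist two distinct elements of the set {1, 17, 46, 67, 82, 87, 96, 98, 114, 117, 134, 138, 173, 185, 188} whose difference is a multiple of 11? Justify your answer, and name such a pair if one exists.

Yes: 1 and 67.

1 mod 11 = 1 and 67 mod 11 = 1, so 67 − 1 = 66 = 6·11.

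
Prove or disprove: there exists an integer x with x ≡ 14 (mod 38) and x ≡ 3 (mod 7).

The moduli 38 and 7 are coprime, so by the Chinese Remainder Theorem a unique solution modulo 266 exists.
Write x = 14 + 38t and require 14 + 38t ≡ 3 (mod 7), i.e. 38t ≡ 3 (mod 7).
38 ≡ 3 (mod 7), so this reads 3t ≡ 3 (mod 7). Note 3·5 = 15 ≡ 1 (mod 7) (as 15 − 1 = 2·7), so 3⁻¹ ≡ 5.
Multiplying by 5: t ≡ 5·3 = 15 ≡ 1 (mod 7).
With t = 1: x = 14 + 38·1 = 52.
Indeed 52 ≡ 14 (mod 38) and 52 ≡ 3 (mod 7).

x = 52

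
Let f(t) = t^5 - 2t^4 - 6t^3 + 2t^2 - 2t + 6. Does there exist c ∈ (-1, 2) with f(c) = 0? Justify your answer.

f(-1) = 13 and f(2) = -38, which have opposite signs.
As a polynomial, f is continuous on every closed interval.
By the Intermediate Value Theorem, f takes the value 0 somewhere in the open interval.

Yes, such a c exists.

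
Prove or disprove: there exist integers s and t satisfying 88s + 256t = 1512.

gcd(88, 256) = 8, and 8 divides 1512, so integer solutions exist.
Dividing through by 8 reduces the equation to 11s + 32t = 189.
Dividing repeatedly: 32 = 2·11 + 10, 11 = 1·10 + 1, 10 = 10·1 + 0.
Unwinding: 1 = 11 − 1·10 = 11 − (32 − 2·11) = −32 + 3·11, i.e. 11·3 + 32·(-1) = 1.
Multiplying through by 189: s = 3·189 = 567, t = (-1)·189 = -189 is a solution.
The general solution is s = 567 + 32k, t = -189 − 11k; taking k = -17 gives the smaller pair s = 23, t = -2.
Indeed 88·23 + 256·(-2) = 2024 − 512 = 1512.

s = 23, t = -2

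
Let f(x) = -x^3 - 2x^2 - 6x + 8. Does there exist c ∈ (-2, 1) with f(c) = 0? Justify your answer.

Yes, such a c exists.

f(-2) = 20 and f(1) = -1, which have opposite signs.
As a polynomial, f is continuous on every closed interval.
So by the Intermediate Value Theorem there is a c strictly between -2 and 1 with f(c) = 0.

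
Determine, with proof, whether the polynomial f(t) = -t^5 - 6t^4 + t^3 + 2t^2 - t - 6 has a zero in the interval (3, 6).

f(3) = -693 and f(6) = -15276, both negative, so a sign-change argument is unavailable; we show f keeps this sign on the whole interval.
Shift to the endpoint 3: with t = 3 + u (0 < u < 3), one computes f(3 + u) = -u^5 - 21u^4 - 161u^3 - 583u^2 - 1015u - 693.
All 6 nonzero coefficients of this polynomial in u are negative; hence for u > 0 the value is a sum of negative terms (the constant -693 among them).
Therefore f(t) < 0 throughout (3, 6), and f has no zero there.

f has no root in that interval.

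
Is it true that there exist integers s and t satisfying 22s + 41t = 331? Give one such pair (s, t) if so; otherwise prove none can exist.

s = 2, t = 7

22 and 41 are coprime, so 22s + 41t ranges over all of ℤ.
Run the Euclidean algorithm on 41 and 22: 41 = 1·22 + 19, 22 = 1·19 + 3, 19 = 6·3 + 1, 3 = 3·1 + 0.
Back-substituting, 1 = 19 − 6·3 = 19 − 6·(22 − 1·19) = −6·22 + 7·19 = −6·22 + 7·(41 − 1·22) = 7·41 − 13·22; that is, 22·(-13) + 41·7 = 1.
Scaling by 331 gives the particular solution (s, t) = (-4303, 2317).
The general solution is s = -4303 + 41k, t = 2317 − 22k; taking k = 105 gives the smaller pair s = 2, t = 7.
Indeed 22·2 + 41·7 = 44 + 287 = 331.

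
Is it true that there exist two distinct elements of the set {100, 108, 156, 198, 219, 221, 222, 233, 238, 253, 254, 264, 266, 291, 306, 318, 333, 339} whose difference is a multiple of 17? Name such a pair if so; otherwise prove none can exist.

Yes: 100 and 219.

Reduce each element mod 17: 100↦15, 108↦6, 156↦3, 198↦11, 219↦15, 221↦0, 222↦1, 233↦12, 238↦0, 253↦15, 254↦16, 264↦9, 266↦11, 291↦2, 306↦0, 318↦12, 333↦10, 339↦16. The residue 15 repeats (at 100 and 219), and 219 − 100 = 119 = 7·17.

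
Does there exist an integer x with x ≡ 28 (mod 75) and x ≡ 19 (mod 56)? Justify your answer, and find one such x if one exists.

gcd(75, 56) = 1, so the Chinese Remainder Theorem guarantees exactly one residue class mod 4200 satisfying both.
Any solution of the first congruence is x = 28 + 75t; substituting into the second, 75t ≡ 19 − 28 ≡ 47 (mod 56).
75 ≡ 19 (mod 56), so this reads 19t ≡ 47 (mod 56). Note 19·3 = 57 ≡ 1 (mod 56) (as 57 − 1 = 1·56), so 19⁻¹ ≡ 3.
Therefore t ≡ 3·47 = 141 ≡ 29 (mod 56).
Taking t = 29 gives x = 28 + 75·29 = 2203.
Indeed 2203 ≡ 28 (mod 75) and 2203 ≡ 19 (mod 56).

x = 2203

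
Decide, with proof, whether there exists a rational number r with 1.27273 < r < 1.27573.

Multiplying by 40: 40·1.27273 = 50.90920 and 40·1.27573 = 51.02920, so the integer 51 lies strictly between them.
So r = 51/40 works: it is a ratio of integers, and dividing 40·1.27273 < 51 < 40·1.27573 through by 40 gives 1.27273 < 51/40 < 1.27573.

r = 51/40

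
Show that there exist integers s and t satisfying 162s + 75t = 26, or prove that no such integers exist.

There are no such integers.

Any value of 162s + 75t is a multiple of gcd(162, 75) = 3.
But 26 is not a multiple of 3 (it leaves remainder 2).
Therefore 162s + 75t = 26 has no solution in integers.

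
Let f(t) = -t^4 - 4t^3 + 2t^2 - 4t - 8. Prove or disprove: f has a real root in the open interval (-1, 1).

f(-1) = 1 and f(1) = -15, which have opposite signs.
Since f is a polynomial it is continuous on [-1, 1].
By the Intermediate Value Theorem, f takes the value 0 somewhere in the open interval.

Such a root exists.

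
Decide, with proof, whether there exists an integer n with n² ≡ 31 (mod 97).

Take n = 15. Then 15² = 225 = 2·97 + 31, so 15² ≡ 31 (mod 97).

n = 15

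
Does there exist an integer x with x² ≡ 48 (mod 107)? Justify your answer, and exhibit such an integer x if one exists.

Take x = 72. Then 72² = 5184 = 48·107 + 48, so 72² ≡ 48 (mod 107).

x = 72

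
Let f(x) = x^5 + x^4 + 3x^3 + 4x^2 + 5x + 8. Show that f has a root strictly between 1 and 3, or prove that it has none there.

No.

The endpoint values f(1) = 22 and f(3) = 464 are both positive. Claim: f(x) > 0 for every x in (1, 3).
Shift to the endpoint 1: with x = 1 + u (0 < u < 2), one computes f(1 + u) = u^5 + 6u^4 + 17u^3 + 29u^2 + 31u + 22.
All 6 nonzero coefficients of this polynomial in u are positive; hence for u > 0 the value is a sum of positive terms (the constant 22 among them).
Therefore f(x) > 0 throughout (1, 3), and f has no zero there.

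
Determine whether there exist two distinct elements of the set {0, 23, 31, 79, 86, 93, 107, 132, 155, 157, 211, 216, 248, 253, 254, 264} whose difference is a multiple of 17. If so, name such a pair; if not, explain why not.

Residues mod 17: 0↦0, 23↦6, 31↦14, 79↦11, 86↦1, 93↦8, 107↦5, 132↦13, 155↦2, 157↦4, 211↦7, 216↦12, 248↦10, 253↦15, 254↦16, 264↦9.
No residue repeats among the 16 elements, so no pair has difference ≡ 0 (mod 17).

No such pair exists.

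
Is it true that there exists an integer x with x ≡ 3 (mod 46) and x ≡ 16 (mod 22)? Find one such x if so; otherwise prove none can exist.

No, no such integer exists.

Reduce both congruences modulo 2, which divides 46 and 22: they say x ≡ 3 (mod 2) and x ≡ 16 (mod 2).
But 3 mod 2 = 1 while 16 mod 2 = 0, a contradiction.
Therefore no such x exists.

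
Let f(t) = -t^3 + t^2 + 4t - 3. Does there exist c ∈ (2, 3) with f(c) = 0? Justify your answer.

f(2) = 1 and f(3) = -9, which have opposite signs.
As a polynomial, f is continuous on every closed interval.
By the Intermediate Value Theorem, f takes the value 0 somewhere in the open interval.

Yes, f has a root in the interval.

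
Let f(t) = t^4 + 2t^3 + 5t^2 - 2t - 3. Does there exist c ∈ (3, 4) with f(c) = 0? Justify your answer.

f has no root in that interval.

f(3) = 171 and f(4) = 453, both positive, so a sign-change argument is unavailable; we show f keeps this sign on the whole interval.
Shift to the endpoint 3: with t = 3 + u (0 < u < 1), one computes f(3 + u) = u^4 + 14u^3 + 77u^2 + 190u + 171.
All 5 nonzero coefficients of this polynomial in u are positive; hence for u > 0 the value is a sum of positive terms (the constant 171 among them).
Therefore f(t) > 0 throughout (3, 4), and f has no zero there.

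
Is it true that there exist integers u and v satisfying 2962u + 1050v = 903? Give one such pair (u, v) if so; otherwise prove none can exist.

There are no such integers.

Any value of 2962u + 1050v is a multiple of gcd(2962, 1050) = 2.
But 903 = 2·451 + 1, so 2 ∤ 903.
Therefore 2962u + 1050v = 903 has no solution in integers.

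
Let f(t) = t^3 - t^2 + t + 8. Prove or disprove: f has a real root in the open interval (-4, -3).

No.

f(-4) = -76 and f(-3) = -31, both negative.
f'(t) = 3t^2 - 2t + 1 has discriminant (-2)² − 4·3·1 = -8 < 0, so f' has no real roots and is positive for every real t.
So f is strictly increasing; between -4 and -3 its values lie between f(-4) = -76 and f(-3) = -31, all negative. Therefore f has no root in (-4, -3).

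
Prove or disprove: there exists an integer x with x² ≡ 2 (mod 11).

Since (11 − x)² ≡ x² (mod 11), it suffices to square x = 0, 1, …, 5: the residues are 0, 1, 4, 9, 5, 3.
So the quadratic residues mod 11 are {0, 1, 3, 4, 5, 9}, and 2 is not among them.
Therefore x² ≡ 2 (mod 11) has no solution.

No such integer exists.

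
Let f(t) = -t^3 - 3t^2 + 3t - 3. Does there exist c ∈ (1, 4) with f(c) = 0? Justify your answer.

The endpoint values f(1) = -4 and f(4) = -103 are both negative. Claim: f(t) < 0 for every t in (1, 4).
Shift to the endpoint 1: with t = 1 + u (0 < u < 3), one computes f(1 + u) = -u^3 - 6u^2 - 6u - 4.
The nonzero coefficients here are all negative, so for u > 0 every term is negative (or zero), and the constant term -4 is strictly negative.
So f is strictly negative on (1, 4); no root exists in the interval.

No.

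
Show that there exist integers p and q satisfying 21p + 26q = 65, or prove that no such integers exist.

21 and 26 are coprime, so 21p + 26q ranges over all of ℤ.
Euclidean algorithm: 26 = 1·21 + 5, 21 = 4·5 + 1, 5 = 5·1 + 0.
Unwinding: 1 = 21 − 4·5 = 21 − 4·(26 − 1·21) = −4·26 + 5·21, i.e. 21·5 + 26·(-4) = 1.
Times 65: 21·325 + 26·(-260) = 65, so (325, -260) solves it.
Shifting by a multiple of (26, −21) keeps it a solution: p = 325 − 12·26 = 13, q = -260 + 12·21 = -8.
Check: 21·13 + 26·(-8) = 273 − 208 = 65. ✓

p = 13, q = -8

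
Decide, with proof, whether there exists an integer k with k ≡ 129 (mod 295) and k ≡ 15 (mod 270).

There is no such integer.

Both moduli are multiples of 5 = gcd(295, 270), so any solution would satisfy k ≡ 129 and k ≡ 15 modulo 5 simultaneously.
However 129 ≡ 4 and 15 ≡ 0 (mod 5), and 4 ≠ 0.
Hence the system has no solution.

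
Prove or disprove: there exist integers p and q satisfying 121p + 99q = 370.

No such integers exist.

Both 121 and 99 are divisible by gcd(121, 99) = 11, hence so is any combination 121p + 99q.
However 370 leaves remainder 7 on division by 11.
Hence no integers p, q satisfy the equation.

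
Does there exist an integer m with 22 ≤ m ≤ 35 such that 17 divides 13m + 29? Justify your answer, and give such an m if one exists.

At m = 22, 13·22 + 29 = 315 ≡ 9 (mod 17), and each step in m adds 13, giving residues 9, 5, 1, 14, 10, 6, 2, 15, 11, 7, 3, 16, 12, 8 for m = 22, 23, …, 35.
Since 0 is absent from this list, 17 ∤ 13m + 29 for every m with 22 ≤ m ≤ 35.

There is no such integer m in that range.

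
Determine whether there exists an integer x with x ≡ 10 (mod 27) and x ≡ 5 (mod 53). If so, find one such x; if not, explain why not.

Since 27 and 53 share no common factor, CRT says the pair of congruences has a solution (unique mod 1431).
Any solution of the first congruence is x = 10 + 27t; substituting into the second, 27t ≡ 5 − 10 ≡ 48 (mod 53).
Note 27·2 = 54 ≡ 1 (mod 53) (as 54 − 1 = 1·53), so 27⁻¹ ≡ 2.
Therefore t ≡ 2·48 = 96 ≡ 43 (mod 53).
Taking t = 43 gives x = 10 + 27·43 = 1171.
Indeed 1171 ≡ 10 (mod 27) and 1171 ≡ 5 (mod 53).

x = 1171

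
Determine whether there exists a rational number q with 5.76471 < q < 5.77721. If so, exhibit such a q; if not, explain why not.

Multiplying by 13: 13·5.76471 = 74.94123 and 13·5.77721 = 75.10373, so the integer 75 lies strictly between them.
So q = 75/13 works: it is a ratio of integers, and dividing 13·5.76471 < 75 < 13·5.77721 through by 13 gives 5.76471 < 75/13 < 5.77721.

q = 75/13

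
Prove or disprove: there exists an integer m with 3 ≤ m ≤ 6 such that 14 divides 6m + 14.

No such integer m in that range exists.

The values of 6m + 14 for m = 3, 4, 5, 6 are 32, 38, 44, 50; reduced mod 14 these are 4, 10, 2, 8.
None is 0, so 14 never divides 6m + 14 on this range.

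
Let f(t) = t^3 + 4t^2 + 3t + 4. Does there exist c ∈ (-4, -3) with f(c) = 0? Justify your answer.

Such a root exists.

f(-4) = -8 and f(-3) = 4, which have opposite signs.
As a polynomial, f is continuous on every closed interval.
So by the Intermediate Value Theorem there is a c strictly between -4 and -3 with f(c) = 0.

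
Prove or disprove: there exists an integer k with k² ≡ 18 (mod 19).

No, no such integer exists.

Since (19 − k)² ≡ k² (mod 19), it suffices to square k = 0, 1, …, 9: the residues are 0, 1, 4, 9, 16, 6, 17, 11, 7, 5.
The set of squares mod 19 is therefore {0, 1, 4, 5, 6, 7, 9, 11, 16, 17}, which does not contain 18.
Hence no integer k has k² ≡ 18 (mod 19).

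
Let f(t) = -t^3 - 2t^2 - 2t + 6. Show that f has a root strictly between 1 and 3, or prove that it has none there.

Yes, f has a root in the interval.

f(1) = 1 and f(3) = -45, which have opposite signs.
As a polynomial, f is continuous on every closed interval.
By the Intermediate Value Theorem f must vanish at some point of (1, 3).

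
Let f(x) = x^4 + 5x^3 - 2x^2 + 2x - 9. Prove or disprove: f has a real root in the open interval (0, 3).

f(0) = -9 and f(3) = 195, which have opposite signs.
Since f is a polynomial it is continuous on [0, 3].
By the Intermediate Value Theorem f must vanish at some point of (0, 3).

Yes, f has a root in the interval.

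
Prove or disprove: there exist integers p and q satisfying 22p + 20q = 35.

There are no such integers.

gcd(22, 20) = 2, so every integer of the form 22p + 20q is a multiple of 2.
But 35 = 2·17 + 1, so 2 ∤ 35.
Hence no integers p, q satisfy the equation.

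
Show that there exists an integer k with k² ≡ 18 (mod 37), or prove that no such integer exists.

No, no such integer exists.

Apply Euler's criterion with the prime 37: 18 is a quadratic residue iff 18^18 ≡ 1 (mod 37), and a non-residue iff it is ≡ −1.
Repeated squaring mod 37: 18^2 = 324 ≡ 28; 18^4 ≡ 28² = 784 ≡ 7; 18^8 ≡ 7² = 49 ≡ 12; 18^16 ≡ 12² = 144 ≡ 33.
Since 18 = 16 + 2, 18^18 ≡ 33 · 28; multiplying out mod 37: 33·28 = 924 ≡ 36. Thus 18^18 ≡ 36 ≡ −1 (mod 37).
The value −1 means 18 is a non-residue modulo 37, so k² ≡ 18 (mod 37) is impossible.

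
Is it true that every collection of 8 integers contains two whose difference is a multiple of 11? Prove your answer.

No; for instance {18, 19, 20, 21, 22, 23, 24, 25} is a counterexample.

Try 8 consecutive integers, 18, 19, …, 25. Their remainders mod 11 are 7, 8, 9, 10, 0, 1, 2, 3 — pairwise different, as any 8 ≤ 11 consecutive integers have distinct residues.
No two share a residue, so no pair has difference divisible by 11; the claim fails for this set.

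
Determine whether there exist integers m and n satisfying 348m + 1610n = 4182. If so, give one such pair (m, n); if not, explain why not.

m = 359, n = -75

Since gcd(348, 1610) = 2 and 4182 = 2·2091, Bézout's identity guarantees a solution.
Dividing through by 2 reduces the equation to 174m + 805n = 2091.
Dividing repeatedly: 805 = 4·174 + 109, 174 = 1·109 + 65, 109 = 1·65 + 44, 65 = 1·44 + 21, 44 = 2·21 + 2, 21 = 10·2 + 1, 2 = 2·1 + 0.
Back-substituting, 1 = 21 − 10·2 = 21 − 10·(44 − 2·21) = −10·44 + 21·21 = −10·44 + 21·(65 − 1·44) = 21·65 − 31·44 = 21·65 − 31·(109 − 1·65) = −31·109 + 52·65 = −31·109 + 52·(174 − 1·109) = 52·174 − 83·109 = 52·174 − 83·(805 − 4·174) = −83·805 + 384·174; that is, 174·384 + 805·(-83) = 1.
Times 2091: 174·802944 + 805·(-173553) = 2091, so (802944, -173553) solves it.
Shifting by a multiple of (805, −174) keeps it a solution: m = 802944 − 997·805 = 359, n = -173553 + 997·174 = -75.
Check: 348·359 + 1610·(-75) = 124932 − 120750 = 4182. ✓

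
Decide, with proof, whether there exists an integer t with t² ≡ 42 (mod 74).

No, no such integer exists.

Reduce modulo the prime factor 37 of 74: any solution would satisfy t² ≡ 5 (mod 37).
37 is prime, so by Euler's criterion 5 is a square mod 37 iff 5^((37−1)/2) = 5^18 ≡ 1 (mod 37).
Squaring successively (mod 37): 5^2 = 25 ≡ 25; 5^4 ≡ 25² = 625 ≡ 33; 5^8 ≡ 33² = 1089 ≡ 16; 5^16 ≡ 16² = 256 ≡ 34.
Since 18 = 16 + 2, 5^18 ≡ 34 · 25; multiplying out mod 37: 34·25 = 850 ≡ 36. Thus 5^18 ≡ 36 ≡ −1 (mod 37).
By Euler's criterion 5 is a quadratic non-residue mod 37: no t satisfies t² ≡ 5 (mod 37).
So 5 is not a square mod 37, and hence 42 is not a square mod 74.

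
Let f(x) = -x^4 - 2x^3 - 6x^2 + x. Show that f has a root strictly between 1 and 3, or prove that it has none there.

No such root exists.

f(1) = -8 and f(3) = -186, both negative, so a sign-change argument is unavailable; we show f keeps this sign on the whole interval.
Substitute x = 1 + u, where 0 < u < 2 on the interval. Expanding, f(1 + u) = -u^4 - 6u^3 - 18u^2 - 21u - 8.
All 5 nonzero coefficients of this polynomial in u are negative; hence for u > 0 the value is a sum of negative terms (the constant -8 among them).
Therefore f(x) < 0 throughout (1, 3), and f has no zero there.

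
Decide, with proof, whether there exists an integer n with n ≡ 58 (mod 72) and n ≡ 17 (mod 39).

There is no such integer.

Both moduli are multiples of 3 = gcd(72, 39), so any solution would satisfy n ≡ 58 and n ≡ 17 modulo 3 simultaneously.
But 58 mod 3 = 1 while 17 mod 3 = 2, a contradiction.
Therefore no such n exists.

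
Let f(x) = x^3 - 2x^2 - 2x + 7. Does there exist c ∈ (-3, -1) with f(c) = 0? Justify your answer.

f(-3) = -32 and f(-1) = 6, which have opposite signs.
Since f is a polynomial it is continuous on [-3, -1].
By the Intermediate Value Theorem, f takes the value 0 somewhere in the open interval.

Yes, f has a root in the interval.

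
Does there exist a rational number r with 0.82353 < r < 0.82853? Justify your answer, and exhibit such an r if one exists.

Multiplying by 23: 23·0.82353 = 18.94119 and 23·0.82853 = 19.05619, so the integer 19 lies strictly between them.
Hence 19/23 is a rational number with 0.82353 < 19/23 < 0.82853.

r = 19/23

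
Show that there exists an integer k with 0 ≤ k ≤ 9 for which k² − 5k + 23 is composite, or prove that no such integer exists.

The values for k = 0, 1, …, 9 are 23, 19, 17, 17, 19, 23, 29, 37, 47, 59, and each of these is prime.
So no value in the range makes the expression composite.

There is no such integer k in that range.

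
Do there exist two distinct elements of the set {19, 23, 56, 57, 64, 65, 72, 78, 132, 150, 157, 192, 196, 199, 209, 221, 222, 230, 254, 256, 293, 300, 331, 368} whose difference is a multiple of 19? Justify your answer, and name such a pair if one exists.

The pair (19, 57) works.

Reduce each element mod 19: 19↦0, 23↦4, 56↦18, 57↦0, 64↦7, 65↦8, 72↦15, 78↦2, 132↦18, 150↦17, 157↦5, 192↦2, 196↦6, 199↦9, 209↦0, 221↦12, 222↦13, 230↦2, 254↦7, 256↦9, 293↦8, 300↦15, 331↦8, 368↦7. The residue 0 repeats (at 19 and 57), and 57 − 19 = 38 = 2·19.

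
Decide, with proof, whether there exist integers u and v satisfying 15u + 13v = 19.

Since gcd(15, 13) = 1, every integer is an integer combination of 15 and 13.
Euclidean algorithm: 15 = 1·13 + 2, 13 = 6·2 + 1, 2 = 2·1 + 0.
Working back up the chain: 1 = 13 − 6·2 = 13 − 6·(15 − 1·13) = −6·15 + 7·13. So 15·(-6) + 13·7 = 1.
Times 19: 15·(-114) + 13·133 = 19, so (-114, 133) solves it.
Shifting by a multiple of (13, −15) keeps it a solution: u = -114 + 9·13 = 3, v = 133 − 9·15 = -2.
Check: 15·3 + 13·(-2) = 45 − 26 = 19. ✓

u = 3, v = -2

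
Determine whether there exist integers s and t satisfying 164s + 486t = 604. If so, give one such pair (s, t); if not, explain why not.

s = 140, t = -46

Every value of 164s + 486t is a multiple of gcd(164, 486) = 2; since 2 ∣ 604, solutions exist.
Dividing through by 2 reduces the equation to 82s + 243t = 302.
Dividing repeatedly: 243 = 2·82 + 79, 82 = 1·79 + 3, 79 = 26·3 + 1, 3 = 3·1 + 0.
Unwinding: 1 = 79 − 26·3 = 79 − 26·(82 − 1·79) = −26·82 + 27·79 = −26·82 + 27·(243 − 2·82) = 27·243 − 80·82, i.e. 82·(-80) + 243·27 = 1.
Scaling by 302 gives the particular solution (s, t) = (-24160, 8154).
Adding 100·243 to s and subtracting 100·82 from t gives the tidier solution (140, -46).
Indeed 164·140 + 486·(-46) = 22960 − 22356 = 604.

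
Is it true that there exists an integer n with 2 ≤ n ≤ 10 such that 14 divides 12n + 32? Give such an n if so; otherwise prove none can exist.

Try n = 2: 12·2 + 32 = 56 = 4·14, which is divisible by 14.

n = 2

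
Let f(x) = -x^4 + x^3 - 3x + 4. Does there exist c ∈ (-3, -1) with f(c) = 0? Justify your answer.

Such a root exists.

f(-3) = -95 and f(-1) = 5, which have opposite signs.
As a polynomial, f is continuous on every closed interval.
The Intermediate Value Theorem then guarantees some c ∈ (-3, -1) with f(c) = 0.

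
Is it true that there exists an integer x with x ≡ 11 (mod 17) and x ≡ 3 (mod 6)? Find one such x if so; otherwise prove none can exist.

The moduli 17 and 6 are coprime, so by the Chinese Remainder Theorem a unique solution modulo 102 exists.
Any solution of the first congruence is x = 11 + 17t; substituting into the second, 17t ≡ 3 − 11 ≡ 4 (mod 6).
17 ≡ 5 (mod 6), so this reads 5t ≡ 4 (mod 6). Note 5·5 = 25 ≡ 1 (mod 6) (as 25 − 1 = 4·6), so 5⁻¹ ≡ 5.
Therefore t ≡ 5·4 = 20 ≡ 2 (mod 6).
With t = 2: x = 11 + 17·2 = 45.
Verify: 45 = 2·17 + 11 and 45 = 7·6 + 3. ✓

x = 45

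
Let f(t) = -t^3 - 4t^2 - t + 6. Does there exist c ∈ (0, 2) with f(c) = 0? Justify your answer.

Such a root exists.

f(0) = 6 and f(2) = -20, which have opposite signs.
As a polynomial, f is continuous on every closed interval.
By the Intermediate Value Theorem f must vanish at some point of (0, 2).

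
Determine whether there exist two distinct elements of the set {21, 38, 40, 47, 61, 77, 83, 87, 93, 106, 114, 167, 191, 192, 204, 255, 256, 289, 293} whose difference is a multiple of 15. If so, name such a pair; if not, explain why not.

38 mod 15 = 8 and 83 mod 15 = 8, so 83 − 38 = 45 = 3·15.

The pair (38, 83) works.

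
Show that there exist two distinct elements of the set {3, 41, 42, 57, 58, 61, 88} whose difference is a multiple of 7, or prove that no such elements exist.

Reduce each element modulo 7: 3↦3, 41↦6, 42↦0, 57↦1, 58↦2, 61↦5, 88↦4.
No residue repeats among the 7 elements, so no pair has difference ≡ 0 (mod 7).

There is no such pair.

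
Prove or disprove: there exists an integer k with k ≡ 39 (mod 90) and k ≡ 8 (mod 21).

No, no such integer exists.

gcd(90, 21) = 3. If k ≡ 39 (mod 90) and k ≡ 8 (mod 21), then k ≡ 39 (mod 3) and k ≡ 8 (mod 3).
These are incompatible: 39 − 8 = 31 is not divisible by 3.
So no integer satisfies both congruences.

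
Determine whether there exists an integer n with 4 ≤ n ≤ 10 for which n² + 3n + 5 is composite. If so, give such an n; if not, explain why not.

n = 8

At n = 8: 8² + 3·8 + 5 = 93 = 3·31, which is composite.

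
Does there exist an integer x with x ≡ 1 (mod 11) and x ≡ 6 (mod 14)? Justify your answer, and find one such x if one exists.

Since 11 and 14 share no common factor, CRT says the pair of congruences has a solution (unique mod 154).
Any solution of the first congruence is x = 1 + 11t; substituting into the second, 11t ≡ 6 − 1 ≡ 5 (mod 14).
To invert 11 modulo 14: 14 = 1·11 + 3, 11 = 3·3 + 2, 3 = 1·2 + 1, 2 = 2·1 + 0, and unwinding, 1 = 3 − 1·2 = 3 − (11 − 3·3) = −11 + 4·3 = −11 + 4·(14 − 1·11) = 4·14 − 5·11. Thus 11⁻¹ ≡ -5 ≡ 9 (mod 14).
Multiplying by 9: t ≡ 9·5 = 45 ≡ 3 (mod 14).
With t = 3: x = 1 + 11·3 = 34.
Verify: 34 = 3·11 + 1 and 34 = 2·14 + 6. ✓

x = 34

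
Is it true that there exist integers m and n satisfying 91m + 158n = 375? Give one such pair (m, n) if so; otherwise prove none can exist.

m = 51, n = -27

91 and 158 are coprime, so 91m + 158n ranges over all of ℤ.
Dividing repeatedly: 158 = 1·91 + 67, 91 = 1·67 + 24, 67 = 2·24 + 19, 24 = 1·19 + 5, 19 = 3·5 + 4, 5 = 1·4 + 1, 4 = 4·1 + 0.
Working back up the chain: 1 = 5 − 1·4 = 5 − (19 − 3·5) = −19 + 4·5 = −19 + 4·(24 − 1·19) = 4·24 − 5·19 = 4·24 − 5·(67 − 2·24) = −5·67 + 14·24 = −5·67 + 14·(91 − 1·67) = 14·91 − 19·67 = 14·91 − 19·(158 − 1·91) = −19·158 + 33·91. So 91·33 + 158·(-19) = 1.
Times 375: 91·12375 + 158·(-7125) = 375, so (12375, -7125) solves it.
The general solution is m = 12375 + 158k, n = -7125 − 91k; taking k = -78 gives the smaller pair m = 51, n = -27.
Indeed 91·51 + 158·(-27) = 4641 − 4266 = 375.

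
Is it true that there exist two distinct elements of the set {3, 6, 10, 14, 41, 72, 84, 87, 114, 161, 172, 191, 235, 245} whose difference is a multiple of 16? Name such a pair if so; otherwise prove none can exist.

Two integers differ by a multiple of 16 exactly when they have the same residue mod 16. The residues are 3↦3, 6↦6, 10↦10, 14↦14, 41↦9, 72↦8, 84↦4, 87↦7, 114↦2, 161↦1, 172↦12, 191↦15, 235↦11, 245↦5.
All 14 residues are distinct, so no two elements differ by a multiple of 16.

No such pair exists.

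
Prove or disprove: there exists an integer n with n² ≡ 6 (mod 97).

n = 43

n = 43 works: 43² = 1849, and 1849 − 6 = 1843 = 19·97.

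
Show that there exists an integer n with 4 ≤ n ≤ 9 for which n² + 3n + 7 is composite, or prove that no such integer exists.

At n = 7: 7² + 3·7 + 7 = 77 = 7·11, which is composite.

n = 7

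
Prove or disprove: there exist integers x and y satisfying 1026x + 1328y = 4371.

Both 1026 and 1328 are divisible by gcd(1026, 1328) = 2, hence so is any combination 1026x + 1328y.
But 4371 = 2·2185 + 1, so 2 ∤ 4371.
Therefore 1026x + 1328y = 4371 has no solution in integers.

There are no such integers.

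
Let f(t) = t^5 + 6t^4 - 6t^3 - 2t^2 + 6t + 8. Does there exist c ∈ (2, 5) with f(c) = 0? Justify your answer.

No such root exists.

The endpoint values f(2) = 92 and f(5) = 6113 are both positive. Claim: f(t) > 0 for every t in (2, 5).
Substitute t = 2 + u, where 0 < u < 3 on the interval. Expanding, f(2 + u) = u^5 + 16u^4 + 82u^3 + 186u^2 + 198u + 92.
All 6 nonzero coefficients of this polynomial in u are positive; hence for u > 0 the value is a sum of positive terms (the constant 92 among them).
Therefore f(t) > 0 throughout (2, 5), and f has no zero there.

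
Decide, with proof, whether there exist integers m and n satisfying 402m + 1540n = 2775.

No, no such integers exist.

Any value of 402m + 1540n is a multiple of gcd(402, 1540) = 2.
However 2775 leaves remainder 1 on division by 2.
Hence no integers m, n satisfy the equation.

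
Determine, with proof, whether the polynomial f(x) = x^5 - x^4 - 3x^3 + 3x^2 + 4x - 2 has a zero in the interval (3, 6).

f(3) = 118 and f(6) = 5962, both positive, so a sign-change argument is unavailable; we show f keeps this sign on the whole interval.
Substitute x = 3 + u, where 0 < u < 3 on the interval. Expanding, f(3 + u) = u^5 + 14u^4 + 75u^3 + 192u^2 + 238u + 118.
The nonzero coefficients here are all positive, so for u > 0 every term is positive (or zero), and the constant term 118 is strictly positive.
Therefore f(x) > 0 throughout (3, 6), and f has no zero there.

No such root exists.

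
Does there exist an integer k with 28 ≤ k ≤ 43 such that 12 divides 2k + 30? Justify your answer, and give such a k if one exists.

k = 33

Try k = 33: 2·33 + 30 = 96 = 8·12, which is divisible by 12.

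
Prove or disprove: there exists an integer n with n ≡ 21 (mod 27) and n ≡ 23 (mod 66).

No such integer exists.

Both moduli are multiples of 3 = gcd(27, 66), so any solution would satisfy n ≡ 21 and n ≡ 23 modulo 3 simultaneously.
However 21 ≡ 0 and 23 ≡ 2 (mod 3), and 0 ≠ 2.
So no integer satisfies both congruences.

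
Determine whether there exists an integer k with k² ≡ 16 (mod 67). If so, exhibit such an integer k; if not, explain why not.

Take k = 4. Then 4² = 16, and since 0 ≤ 16 < 67 this is already reduced: 4² ≡ 16 (mod 67).

k = 4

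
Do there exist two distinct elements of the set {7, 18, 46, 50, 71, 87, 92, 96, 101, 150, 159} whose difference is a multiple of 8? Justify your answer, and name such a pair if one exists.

Both 7 and 71 leave remainder 7 on division by 8; their difference 64 = 8·8 is a multiple of 8.

7 and 71 are such a pair.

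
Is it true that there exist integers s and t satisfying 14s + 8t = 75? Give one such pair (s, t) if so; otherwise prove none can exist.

There are no such integers.

Both 14 and 8 are divisible by gcd(14, 8) = 2, hence so is any combination 14s + 8t.
But 75 is not a multiple of 2 (it leaves remainder 1).
Hence no integers s, t satisfy the equation.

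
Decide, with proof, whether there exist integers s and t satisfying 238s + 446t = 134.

Since gcd(238, 446) = 2 and 134 = 2·67, Bézout's identity guarantees a solution.
Dividing through by 2 reduces the equation to 119s + 223t = 67.
Run the Euclidean algorithm on 223 and 119: 223 = 1·119 + 104, 119 = 1·104 + 15, 104 = 6·15 + 14, 15 = 1·14 + 1, 14 = 14·1 + 0.
Back-substituting, 1 = 15 − 1·14 = 15 − (104 − 6·15) = −104 + 7·15 = −104 + 7·(119 − 1·104) = 7·119 − 8·104 = 7·119 − 8·(223 − 1·119) = −8·223 + 15·119; that is, 119·15 + 223·(-8) = 1.
Scaling by 67 gives the particular solution (s, t) = (1005, -536).
The general solution is s = 1005 + 223k, t = -536 − 119k; taking k = -4 gives the smaller pair s = 113, t = -60.
Indeed 238·113 + 446·(-60) = 26894 − 26760 = 134.

s = 113, t = -60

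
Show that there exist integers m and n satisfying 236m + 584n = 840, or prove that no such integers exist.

m = 58, n = -22

Since gcd(236, 584) = 4 and 840 = 4·210, Bézout's identity guarantees a solution.
Dividing through by 4 reduces the equation to 59m + 146n = 210.
Dividing repeatedly: 146 = 2·59 + 28, 59 = 2·28 + 3, 28 = 9·3 + 1, 3 = 3·1 + 0.
Unwinding: 1 = 28 − 9·3 = 28 − 9·(59 − 2·28) = −9·59 + 19·28 = −9·59 + 19·(146 − 2·59) = 19·146 − 47·59, i.e. 59·(-47) + 146·19 = 1.
Multiplying through by 210: m = (-47)·210 = -9870, n = 19·210 = 3990 is a solution.
The general solution is m = -9870 + 146k, n = 3990 − 59k; taking k = 68 gives the smaller pair m = 58, n = -22.
Indeed 236·58 + 584·(-22) = 13688 − 12848 = 840.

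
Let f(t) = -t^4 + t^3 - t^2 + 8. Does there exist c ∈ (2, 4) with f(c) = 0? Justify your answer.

The endpoint values f(2) = -4 and f(4) = -200 are both negative. Claim: f(t) < 0 for every t in (2, 4).
Substitute t = 2 + u, where 0 < u < 2 on the interval. Expanding, f(2 + u) = -u^4 - 7u^3 - 19u^2 - 24u - 4.
The nonzero coefficients here are all negative, so for u > 0 every term is negative (or zero), and the constant term -4 is strictly negative.
Therefore f(t) < 0 throughout (2, 4), and f has no zero there.

No such root exists.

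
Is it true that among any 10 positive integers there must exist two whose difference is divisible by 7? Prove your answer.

Partition the integers by their residue mod 7; there are 7 classes.
Since 10 > 7, two of the 10 integers must share a residue class by the pigeonhole principle; call them a and b.
Their difference a − b is then a multiple of 7.

Yes, this is always true.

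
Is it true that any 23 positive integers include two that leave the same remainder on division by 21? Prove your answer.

True.

Partition the integers by their residue mod 21; there are 21 classes.
With 23 integers and only 21 classes, the pigeonhole principle forces two of them, say a and b, into the same class.
So a and b have equal remainders mod 21, which is exactly what was to be shown.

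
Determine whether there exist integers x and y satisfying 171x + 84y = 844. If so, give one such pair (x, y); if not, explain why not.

Both 171 and 84 are divisible by gcd(171, 84) = 3, hence so is any combination 171x + 84y.
But 844 is not a multiple of 3 (it leaves remainder 1).
So the equation is unsolvable over ℤ.

No such integers exist.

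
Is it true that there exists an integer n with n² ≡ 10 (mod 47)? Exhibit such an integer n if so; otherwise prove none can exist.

No, no such integer exists.

47 is prime, so by Euler's criterion 10 is a square mod 47 iff 10^((47−1)/2) = 10^23 ≡ 1 (mod 47).
Squaring successively (mod 47): 10^2 = 100 ≡ 6; 10^4 ≡ 6² = 36 ≡ 36; 10^8 ≡ 36² = 1296 ≡ 27; 10^16 ≡ 27² = 729 ≡ 24.
Since 23 = 16 + 4 + 2 + 1, 10^23 ≡ 24 · 36 · 6 · 10; multiplying out mod 47: 24·36 = 864 ≡ 18, then 18·6 = 108 ≡ 14, then 14·10 = 140 ≡ 46. Thus 10^23 ≡ 46 ≡ −1 (mod 47).
By Euler's criterion 10 is a quadratic non-residue mod 47: no n satisfies n² ≡ 10 (mod 47).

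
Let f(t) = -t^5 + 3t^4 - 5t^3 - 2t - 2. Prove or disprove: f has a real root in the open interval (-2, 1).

Yes, f has a root in the interval.

f(-2) = 122 and f(1) = -7, which have opposite signs.
As a polynomial, f is continuous on every closed interval.
By the Intermediate Value Theorem, f takes the value 0 somewhere in the open interval.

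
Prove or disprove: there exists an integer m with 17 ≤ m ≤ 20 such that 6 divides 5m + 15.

There is no such integer m in that range.

The values of 5m + 15 for m = 17, 18, 19, 20 are 100, 105, 110, 115; reduced mod 6 these are 4, 3, 2, 1.
None is 0, so 6 never divides 5m + 15 on this range.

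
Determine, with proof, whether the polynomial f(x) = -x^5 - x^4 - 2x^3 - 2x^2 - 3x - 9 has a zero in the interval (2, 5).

The endpoint values f(2) = -87 and f(5) = -4074 are both negative. Claim: f(x) < 0 for every x in (2, 5).
Substitute x = 2 + u, where 0 < u < 3 on the interval. Expanding, f(2 + u) = -u^5 - 11u^4 - 50u^3 - 118u^2 - 147u - 87.
All 6 nonzero coefficients of this polynomial in u are negative; hence for u > 0 the value is a sum of negative terms (the constant -87 among them).
So f is strictly negative on (2, 5); no root exists in the interval.

f has no root in that interval.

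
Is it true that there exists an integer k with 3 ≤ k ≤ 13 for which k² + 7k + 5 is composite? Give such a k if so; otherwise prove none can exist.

At k = 3: 3² + 7·3 + 5 = 35 = 5·7, which is composite.

k = 3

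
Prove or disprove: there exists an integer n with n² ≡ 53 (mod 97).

n = 21

Take n = 21. Then 21² = 441 = 4·97 + 53, so 21² ≡ 53 (mod 97).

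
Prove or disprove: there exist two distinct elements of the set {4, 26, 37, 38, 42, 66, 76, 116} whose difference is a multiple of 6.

Yes: 4 and 76.

4 mod 6 = 4 and 76 mod 6 = 4, so 76 − 4 = 72 = 12·6.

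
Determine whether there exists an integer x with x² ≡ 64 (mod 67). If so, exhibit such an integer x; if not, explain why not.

x = 59

x = 59 works: 59² = 3481, and 3481 − 64 = 3417 = 51·67.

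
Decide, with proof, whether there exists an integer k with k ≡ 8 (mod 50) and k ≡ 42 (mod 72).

gcd(50, 72) = 2. A simultaneous solution exists iff 8 ≡ 42 (mod 2); here 8 mod 2 = 0 = 42 mod 2, so it does.
The integers ≡ 8 (mod 50) are 8, 58, 108, 158, 208, 258, …; their remainders mod 72 are 8, 58, 36, 14, 64, 42, so k = 258 is the first that is ≡ 42 (mod 72).
Verify: 258 = 5·50 + 8 and 258 = 3·72 + 42. ✓

k = 258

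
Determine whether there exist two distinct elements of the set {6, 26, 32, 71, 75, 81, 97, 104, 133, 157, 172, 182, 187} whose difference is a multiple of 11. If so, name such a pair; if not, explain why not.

Both 6 and 182 leave remainder 6 on division by 11; their difference 176 = 16·11 is a multiple of 11.

The pair (6, 182) works.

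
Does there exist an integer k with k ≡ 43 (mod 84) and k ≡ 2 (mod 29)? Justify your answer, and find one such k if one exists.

k = 379

gcd(84, 29) = 1, so the Chinese Remainder Theorem guarantees exactly one residue class mod 2436 satisfying both.
Any solution of the first congruence is k = 43 + 84t; substituting into the second, 84t ≡ 2 − 43 ≡ 17 (mod 29).
84 ≡ 26 (mod 29), so this reads 26t ≡ 17 (mod 29). Note 26·19 = 494 ≡ 1 (mod 29) (as 494 − 1 = 17·29), so 26⁻¹ ≡ 19.
Multiplying by 19: t ≡ 19·17 = 323 ≡ 4 (mod 29).
With t = 4: k = 43 + 84·4 = 379.
Check: 379 mod 84 = 43, 379 mod 29 = 2. ✓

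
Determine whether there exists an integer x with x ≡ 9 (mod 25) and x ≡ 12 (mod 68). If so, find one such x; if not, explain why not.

Since 25 and 68 share no common factor, CRT says the pair of congruences has a solution (unique mod 1700).
Any solution of the first congruence is x = 9 + 25t; substituting into the second, 25t ≡ 12 − 9 ≡ 3 (mod 68).
To invert 25 modulo 68: 68 = 2·25 + 18, 25 = 1·18 + 7, 18 = 2·7 + 4, 7 = 1·4 + 3, 4 = 1·3 + 1, 3 = 3·1 + 0, and unwinding, 1 = 4 − 1·3 = 4 − (7 − 1·4) = −7 + 2·4 = −7 + 2·(18 − 2·7) = 2·18 − 5·7 = 2·18 − 5·(25 − 1·18) = −5·25 + 7·18 = −5·25 + 7·(68 − 2·25) = 7·68 − 19·25. Thus 25⁻¹ ≡ -19 ≡ 49 (mod 68).
Therefore t ≡ 49·3 = 147 ≡ 11 (mod 68).
With t = 11: x = 9 + 25·11 = 284.
Indeed 284 ≡ 9 (mod 25) and 284 ≡ 12 (mod 68).

x = 284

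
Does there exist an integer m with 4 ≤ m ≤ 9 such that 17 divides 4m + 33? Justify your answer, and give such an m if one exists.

For m = 4, 5, …, 9 the values of 4m + 33 modulo 17 are 15, 2, 6, 10, 14, 1 respectively.
None is 0, so 17 never divides 4m + 33 on this range.

There is no such integer m in that range.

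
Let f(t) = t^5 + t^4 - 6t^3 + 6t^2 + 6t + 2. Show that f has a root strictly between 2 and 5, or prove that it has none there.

No.

The endpoint values f(2) = 38 and f(5) = 3182 are both positive. Claim: f(t) > 0 for every t in (2, 5).
Shift to the endpoint 2: with t = 2 + u (0 < u < 3), one computes f(2 + u) = u^5 + 11u^4 + 42u^3 + 74u^2 + 70u + 38.
The nonzero coefficients here are all positive, so for u > 0 every term is positive (or zero), and the constant term 38 is strictly positive.
Therefore f(t) > 0 throughout (2, 5), and f has no zero there.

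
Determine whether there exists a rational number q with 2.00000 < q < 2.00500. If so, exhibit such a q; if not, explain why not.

q = 403/201

Scale by 201: the interval becomes (402.00000, 403.00500), which contains the integer 403.
So q = 403/201 works: it is a ratio of integers, and dividing 201·2.00000 < 403 < 201·2.00500 through by 201 gives 2.00000 < 403/201 < 2.00500.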